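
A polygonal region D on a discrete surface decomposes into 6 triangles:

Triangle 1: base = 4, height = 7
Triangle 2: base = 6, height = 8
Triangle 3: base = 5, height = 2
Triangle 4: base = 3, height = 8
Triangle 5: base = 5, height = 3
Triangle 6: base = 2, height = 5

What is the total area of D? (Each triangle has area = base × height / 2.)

(1/2)×4×7 + (1/2)×6×8 + (1/2)×5×2 + (1/2)×3×8 + (1/2)×5×3 + (1/2)×2×5 = 67.5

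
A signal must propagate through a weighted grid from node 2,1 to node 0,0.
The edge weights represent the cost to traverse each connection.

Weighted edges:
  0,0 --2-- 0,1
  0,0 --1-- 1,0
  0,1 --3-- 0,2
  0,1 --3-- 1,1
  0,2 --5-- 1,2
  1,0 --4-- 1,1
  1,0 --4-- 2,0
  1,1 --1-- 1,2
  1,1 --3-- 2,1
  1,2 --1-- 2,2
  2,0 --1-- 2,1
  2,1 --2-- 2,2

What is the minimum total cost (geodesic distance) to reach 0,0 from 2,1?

Shortest path: 2,1 → 2,0 → 1,0 → 0,0, total weight = 6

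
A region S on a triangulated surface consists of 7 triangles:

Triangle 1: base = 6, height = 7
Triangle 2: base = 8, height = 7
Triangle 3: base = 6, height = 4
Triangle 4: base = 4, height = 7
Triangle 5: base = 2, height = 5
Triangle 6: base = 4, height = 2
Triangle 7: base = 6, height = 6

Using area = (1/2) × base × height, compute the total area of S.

(1/2)×6×7 + (1/2)×8×7 + (1/2)×6×4 + (1/2)×4×7 + (1/2)×2×5 + (1/2)×4×2 + (1/2)×6×6 = 102.0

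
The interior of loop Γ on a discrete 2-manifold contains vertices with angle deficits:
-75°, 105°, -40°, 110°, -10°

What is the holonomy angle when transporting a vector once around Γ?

Holonomy = total enclosed curvature = (-75°) + 105° + (-40°) + 110° + (-10°) = 90°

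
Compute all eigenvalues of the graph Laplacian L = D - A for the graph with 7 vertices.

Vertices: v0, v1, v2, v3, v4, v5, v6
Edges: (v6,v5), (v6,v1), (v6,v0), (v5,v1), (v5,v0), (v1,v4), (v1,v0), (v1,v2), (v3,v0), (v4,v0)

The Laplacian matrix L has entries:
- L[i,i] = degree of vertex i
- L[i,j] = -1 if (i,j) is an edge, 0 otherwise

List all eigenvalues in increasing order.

Degrees: deg(v0) = 5, deg(v1) = 5, deg(v2) = 1, deg(v3) = 1, deg(v4) = 2, deg(v5) = 3, deg(v6) = 3.
L = D − A with rows/columns ordered (v0, v1, v2, v3, v4, v5, v6):
  [ 5, -1,  0, -1, -1, -1, -1]
  [-1,  5, -1,  0, -1, -1, -1]
  [ 0, -1,  1,  0,  0,  0,  0]
  [-1,  0,  0,  1,  0,  0,  0]
  [-1, -1,  0,  0,  2,  0,  0]
  [-1, -1,  0,  0,  0,  3, -1]
  [-1, -1,  0,  0,  0, -1,  3]
Characteristic polynomial: det(λI − L) = λ(λ² − 7λ + 5)(λ² − 7λ + 7)(λ − 2)(λ − 4).
Roots: λ = 0; (λ² − 7λ + 5) = 0 ⇒ λ = (7 ± √29)/2 ≈ 0.8074, 6.1926; (λ² − 7λ + 7) = 0 ⇒ λ = (7 ± √21)/2 ≈ 1.2087, 5.7913; (λ − 2) = 0 ⇒ λ = 2; (λ − 4) = 0 ⇒ λ = 4.
(Check: the roots sum (with multiplicity) to 20, matching trace L = Σdeg = 2·10 = 20.)
Laplacian eigenvalues (increasing order): [0.0, 0.8074, 1.2087, 2.0, 4.0, 5.7913, 6.1926]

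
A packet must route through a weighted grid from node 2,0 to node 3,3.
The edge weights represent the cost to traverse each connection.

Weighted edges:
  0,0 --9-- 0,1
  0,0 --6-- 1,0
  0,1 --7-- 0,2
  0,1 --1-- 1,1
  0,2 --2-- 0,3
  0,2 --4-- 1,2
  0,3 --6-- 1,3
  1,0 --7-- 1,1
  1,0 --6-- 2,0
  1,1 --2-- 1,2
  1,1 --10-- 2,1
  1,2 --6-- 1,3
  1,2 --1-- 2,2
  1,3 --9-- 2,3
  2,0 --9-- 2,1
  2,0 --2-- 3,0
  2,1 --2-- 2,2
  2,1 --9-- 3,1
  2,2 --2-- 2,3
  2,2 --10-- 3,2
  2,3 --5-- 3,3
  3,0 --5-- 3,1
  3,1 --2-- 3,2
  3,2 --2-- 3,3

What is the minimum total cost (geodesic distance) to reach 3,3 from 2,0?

Shortest path: 2,0 → 3,0 → 3,1 → 3,2 → 3,3, total weight = 11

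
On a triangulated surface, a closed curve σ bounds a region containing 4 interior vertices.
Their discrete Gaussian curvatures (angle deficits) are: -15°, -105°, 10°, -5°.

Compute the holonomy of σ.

Holonomy = total enclosed curvature = (-15°) + (-105°) + 10° + (-5°) = -115°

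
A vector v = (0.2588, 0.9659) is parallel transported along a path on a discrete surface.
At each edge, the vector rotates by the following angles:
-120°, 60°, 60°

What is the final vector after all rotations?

Total rotation: (-120°) + 60° + 60° = 0°. Final vector: (0.2588, 0.9659)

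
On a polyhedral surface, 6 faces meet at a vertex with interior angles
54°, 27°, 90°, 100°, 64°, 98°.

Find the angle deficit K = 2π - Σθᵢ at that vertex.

Sum of angles = 433°. K = 360° - 433° = -73° = -73π/180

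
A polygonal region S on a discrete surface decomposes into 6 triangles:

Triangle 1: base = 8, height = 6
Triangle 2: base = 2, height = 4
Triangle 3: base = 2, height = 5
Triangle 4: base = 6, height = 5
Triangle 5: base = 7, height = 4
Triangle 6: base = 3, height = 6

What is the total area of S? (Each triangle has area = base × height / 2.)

(1/2)×8×6 + (1/2)×2×4 + (1/2)×2×5 + (1/2)×6×5 + (1/2)×7×4 + (1/2)×3×6 = 71.0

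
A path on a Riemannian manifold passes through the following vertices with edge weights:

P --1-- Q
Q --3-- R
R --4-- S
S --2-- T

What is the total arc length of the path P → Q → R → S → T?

Arc length = 1 + 3 + 4 + 2 = 10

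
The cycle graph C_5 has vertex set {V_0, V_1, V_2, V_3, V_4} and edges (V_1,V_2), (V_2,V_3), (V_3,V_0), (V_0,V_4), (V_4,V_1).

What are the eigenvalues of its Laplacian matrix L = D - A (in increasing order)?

The cycle graph C_n has Laplacian eigenvalues λ_k = 2 − 2cos(2πk/n), k = 0, 1, …, n−1. Here n = 5:
k=0: 2 − 2cos(0) = 0.0; k=1: 2 − 2cos(2π/5) = 1.382; k=2: 2 − 2cos(4π/5) = 3.618; k=3: 2 − 2cos(6π/5) = 3.618; k=4: 2 − 2cos(8π/5) = 1.382.
Laplacian eigenvalues (increasing order): [0.0, 1.382, 1.382, 3.618, 3.618]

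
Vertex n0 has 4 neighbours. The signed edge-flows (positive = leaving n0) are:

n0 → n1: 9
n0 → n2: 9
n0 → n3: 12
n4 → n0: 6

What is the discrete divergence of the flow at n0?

Divergence = sum of outgoing flows = 9 + 9 + 12 + (-6) = 24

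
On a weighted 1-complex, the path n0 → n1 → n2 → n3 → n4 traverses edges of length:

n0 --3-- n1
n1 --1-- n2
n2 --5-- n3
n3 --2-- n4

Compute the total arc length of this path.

Arc length = 3 + 1 + 5 + 2 = 11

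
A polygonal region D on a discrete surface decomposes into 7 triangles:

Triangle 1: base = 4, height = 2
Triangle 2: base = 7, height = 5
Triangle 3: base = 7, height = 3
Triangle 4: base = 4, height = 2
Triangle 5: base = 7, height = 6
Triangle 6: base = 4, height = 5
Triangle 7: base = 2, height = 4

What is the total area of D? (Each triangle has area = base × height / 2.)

(1/2)×4×2 + (1/2)×7×5 + (1/2)×7×3 + (1/2)×4×2 + (1/2)×7×6 + (1/2)×4×5 + (1/2)×2×4 = 71.0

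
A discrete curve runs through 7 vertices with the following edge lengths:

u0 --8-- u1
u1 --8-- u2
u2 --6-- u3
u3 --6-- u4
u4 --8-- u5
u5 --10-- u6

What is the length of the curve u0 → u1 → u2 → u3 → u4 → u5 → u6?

Arc length = 8 + 8 + 6 + 6 + 8 + 10 = 46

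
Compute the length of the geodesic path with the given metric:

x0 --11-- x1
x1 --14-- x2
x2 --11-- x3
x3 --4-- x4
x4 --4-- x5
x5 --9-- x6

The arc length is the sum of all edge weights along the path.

Arc length = 11 + 14 + 11 + 4 + 4 + 9 = 53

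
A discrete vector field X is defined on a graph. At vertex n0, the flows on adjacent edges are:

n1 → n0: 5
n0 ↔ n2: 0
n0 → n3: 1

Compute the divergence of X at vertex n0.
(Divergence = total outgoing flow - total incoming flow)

Divergence = sum of outgoing flows = (-5) + 0 + 1 = -4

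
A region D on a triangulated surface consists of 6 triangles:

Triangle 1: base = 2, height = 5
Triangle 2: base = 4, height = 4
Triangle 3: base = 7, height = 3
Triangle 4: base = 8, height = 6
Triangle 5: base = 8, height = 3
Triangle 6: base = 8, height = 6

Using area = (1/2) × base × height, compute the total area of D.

(1/2)×2×5 + (1/2)×4×4 + (1/2)×7×3 + (1/2)×8×6 + (1/2)×8×3 + (1/2)×8×6 = 83.5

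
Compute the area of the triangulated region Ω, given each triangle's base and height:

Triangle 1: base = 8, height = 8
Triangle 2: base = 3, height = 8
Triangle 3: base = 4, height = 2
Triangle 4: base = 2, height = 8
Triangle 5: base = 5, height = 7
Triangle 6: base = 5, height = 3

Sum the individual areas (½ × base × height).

(1/2)×8×8 + (1/2)×3×8 + (1/2)×4×2 + (1/2)×2×8 + (1/2)×5×7 + (1/2)×5×3 = 81.0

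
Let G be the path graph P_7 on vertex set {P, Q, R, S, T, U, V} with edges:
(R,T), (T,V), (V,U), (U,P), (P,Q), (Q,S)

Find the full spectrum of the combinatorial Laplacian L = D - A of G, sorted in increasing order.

The path graph P_n has Laplacian eigenvalues λ_k = 2 − 2cos(kπ/n), k = 0, 1, …, n−1. Here n = 7:
k=0: 2 − 2cos(0) = 0.0; k=1: 2 − 2cos(π/7) = 0.1981; k=2: 2 − 2cos(2π/7) = 0.753; k=3: 2 − 2cos(3π/7) = 1.555; k=4: 2 − 2cos(4π/7) = 2.445; k=5: 2 − 2cos(5π/7) = 3.247; k=6: 2 − 2cos(6π/7) = 3.8019.
Laplacian eigenvalues (increasing order): [0.0, 0.1981, 0.753, 1.555, 2.445, 3.247, 3.8019]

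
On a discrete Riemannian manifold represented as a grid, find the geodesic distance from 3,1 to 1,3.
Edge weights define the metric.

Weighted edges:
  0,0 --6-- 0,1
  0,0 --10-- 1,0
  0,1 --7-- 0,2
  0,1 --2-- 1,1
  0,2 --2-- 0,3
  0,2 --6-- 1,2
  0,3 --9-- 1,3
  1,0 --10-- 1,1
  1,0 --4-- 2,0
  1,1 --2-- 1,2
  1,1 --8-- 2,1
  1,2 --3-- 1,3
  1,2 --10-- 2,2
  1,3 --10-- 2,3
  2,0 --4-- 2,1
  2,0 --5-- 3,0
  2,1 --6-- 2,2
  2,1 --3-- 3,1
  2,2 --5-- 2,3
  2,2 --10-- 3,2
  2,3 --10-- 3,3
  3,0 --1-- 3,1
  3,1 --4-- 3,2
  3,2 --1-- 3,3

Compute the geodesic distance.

Shortest path: 3,1 → 2,1 → 1,1 → 1,2 → 1,3, total weight = 16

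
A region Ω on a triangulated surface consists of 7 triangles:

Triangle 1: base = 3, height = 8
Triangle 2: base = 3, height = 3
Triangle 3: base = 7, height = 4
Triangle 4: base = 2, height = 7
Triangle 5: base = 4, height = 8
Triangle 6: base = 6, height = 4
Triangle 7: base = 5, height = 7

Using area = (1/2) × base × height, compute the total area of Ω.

(1/2)×3×8 + (1/2)×3×3 + (1/2)×7×4 + (1/2)×2×7 + (1/2)×4×8 + (1/2)×6×4 + (1/2)×5×7 = 83.0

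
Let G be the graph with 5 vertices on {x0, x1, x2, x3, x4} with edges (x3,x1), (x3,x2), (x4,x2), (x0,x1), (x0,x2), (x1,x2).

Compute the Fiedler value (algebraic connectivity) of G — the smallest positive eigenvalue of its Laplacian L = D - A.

Degrees: deg(x0) = 2, deg(x1) = 3, deg(x2) = 4, deg(x3) = 2, deg(x4) = 1.
L = D − A with rows/columns ordered (x0, x1, x2, x3, x4):
  [ 2, -1, -1,  0,  0]
  [-1,  3, -1, -1,  0]
  [-1, -1,  4, -1, -1]
  [ 0, -1, -1,  2,  0]
  [ 0,  0, -1,  0,  1]
Characteristic polynomial: det(λI − L) = λ(λ − 1)(λ − 2)(λ − 4)(λ − 5).
Roots: λ = 0; (λ − 1) = 0 ⇒ λ = 1; (λ − 2) = 0 ⇒ λ = 2; (λ − 4) = 0 ⇒ λ = 4; (λ − 5) = 0 ⇒ λ = 5.
(Check: the roots sum (with multiplicity) to 12, matching trace L = Σdeg = 2·6 = 12.)
Laplacian eigenvalues: [0.0, 1.0, 2.0, 4.0, 5.0]. Algebraic connectivity (smallest non-zero eigenvalue) = 1.0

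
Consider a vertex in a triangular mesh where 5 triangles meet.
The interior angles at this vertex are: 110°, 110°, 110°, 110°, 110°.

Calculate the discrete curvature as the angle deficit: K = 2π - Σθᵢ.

Sum of angles = 550°. K = 360° - 550° = -190°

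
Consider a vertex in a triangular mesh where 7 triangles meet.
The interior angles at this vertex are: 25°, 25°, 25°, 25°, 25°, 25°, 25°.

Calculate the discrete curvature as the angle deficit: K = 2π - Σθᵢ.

Sum of angles = 175°. K = 360° - 175° = 185°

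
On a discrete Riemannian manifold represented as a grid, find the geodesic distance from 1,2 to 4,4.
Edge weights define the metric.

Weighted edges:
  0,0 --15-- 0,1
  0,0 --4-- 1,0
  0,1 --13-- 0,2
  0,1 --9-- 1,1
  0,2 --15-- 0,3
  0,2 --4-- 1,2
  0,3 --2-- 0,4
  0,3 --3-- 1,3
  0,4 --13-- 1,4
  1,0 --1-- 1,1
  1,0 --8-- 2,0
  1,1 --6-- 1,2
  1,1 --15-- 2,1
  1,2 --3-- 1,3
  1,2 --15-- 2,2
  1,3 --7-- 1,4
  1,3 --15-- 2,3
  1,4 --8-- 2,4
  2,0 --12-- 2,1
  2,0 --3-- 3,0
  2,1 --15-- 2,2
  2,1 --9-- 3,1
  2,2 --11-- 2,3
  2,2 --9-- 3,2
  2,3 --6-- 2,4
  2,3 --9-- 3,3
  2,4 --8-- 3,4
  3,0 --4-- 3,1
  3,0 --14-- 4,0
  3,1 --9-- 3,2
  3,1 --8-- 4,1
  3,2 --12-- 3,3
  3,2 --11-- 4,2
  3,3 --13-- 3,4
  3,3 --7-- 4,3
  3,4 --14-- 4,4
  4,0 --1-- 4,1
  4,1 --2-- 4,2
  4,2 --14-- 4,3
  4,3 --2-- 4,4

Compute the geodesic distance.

Shortest path: 1,2 → 1,3 → 2,3 → 3,3 → 4,3 → 4,4, total weight = 36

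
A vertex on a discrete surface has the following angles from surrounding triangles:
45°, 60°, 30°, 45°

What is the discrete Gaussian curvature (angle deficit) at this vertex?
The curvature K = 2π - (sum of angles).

Sum of angles = 180°. K = 360° - 180° = 180° = π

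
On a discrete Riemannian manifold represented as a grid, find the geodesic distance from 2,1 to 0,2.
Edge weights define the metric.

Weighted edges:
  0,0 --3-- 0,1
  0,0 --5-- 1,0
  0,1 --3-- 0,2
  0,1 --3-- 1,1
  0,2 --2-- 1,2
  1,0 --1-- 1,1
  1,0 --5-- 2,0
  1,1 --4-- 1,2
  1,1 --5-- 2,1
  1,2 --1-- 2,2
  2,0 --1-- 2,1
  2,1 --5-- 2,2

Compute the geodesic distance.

Shortest path: 2,1 → 2,2 → 1,2 → 0,2, total weight = 8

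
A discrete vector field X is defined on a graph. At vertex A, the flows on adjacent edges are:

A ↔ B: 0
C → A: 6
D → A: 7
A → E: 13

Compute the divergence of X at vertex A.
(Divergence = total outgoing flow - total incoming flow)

Divergence = sum of outgoing flows = 0 + (-6) + (-7) + 13 = 0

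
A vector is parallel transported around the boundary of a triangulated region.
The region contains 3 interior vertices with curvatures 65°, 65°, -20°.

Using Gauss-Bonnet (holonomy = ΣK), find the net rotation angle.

Holonomy = total enclosed curvature = 65° + 65° + (-20°) = 110°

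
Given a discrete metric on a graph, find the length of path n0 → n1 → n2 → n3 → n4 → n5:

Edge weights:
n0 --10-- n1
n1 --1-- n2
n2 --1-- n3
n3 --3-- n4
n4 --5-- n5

Arc length = 10 + 1 + 1 + 3 + 5 = 20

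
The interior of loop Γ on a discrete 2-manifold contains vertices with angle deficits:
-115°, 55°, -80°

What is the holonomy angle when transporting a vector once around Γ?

Holonomy = total enclosed curvature = (-115°) + 55° + (-80°) = -140°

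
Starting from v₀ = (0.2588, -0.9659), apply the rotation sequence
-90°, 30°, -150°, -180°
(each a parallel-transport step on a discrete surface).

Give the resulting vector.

Total rotation: (-90°) + 30° + (-150°) + (-180°) = -390° ≡ -30° (mod 360°). Final vector: (-0.2588, -0.9659)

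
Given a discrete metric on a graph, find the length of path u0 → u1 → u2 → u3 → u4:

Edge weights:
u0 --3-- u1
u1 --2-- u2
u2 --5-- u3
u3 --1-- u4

Arc length = 3 + 2 + 5 + 1 = 11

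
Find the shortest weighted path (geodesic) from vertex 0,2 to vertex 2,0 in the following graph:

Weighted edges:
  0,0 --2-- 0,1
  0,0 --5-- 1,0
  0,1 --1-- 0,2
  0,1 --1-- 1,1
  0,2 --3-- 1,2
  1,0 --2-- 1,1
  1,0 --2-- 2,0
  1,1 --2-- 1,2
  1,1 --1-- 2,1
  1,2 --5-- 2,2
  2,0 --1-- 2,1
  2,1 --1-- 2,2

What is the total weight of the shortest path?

Shortest path: 0,2 → 0,1 → 1,1 → 2,1 → 2,0, total weight = 4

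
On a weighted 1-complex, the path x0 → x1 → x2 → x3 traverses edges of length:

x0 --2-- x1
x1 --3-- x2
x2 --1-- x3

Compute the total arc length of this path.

Arc length = 2 + 3 + 1 = 6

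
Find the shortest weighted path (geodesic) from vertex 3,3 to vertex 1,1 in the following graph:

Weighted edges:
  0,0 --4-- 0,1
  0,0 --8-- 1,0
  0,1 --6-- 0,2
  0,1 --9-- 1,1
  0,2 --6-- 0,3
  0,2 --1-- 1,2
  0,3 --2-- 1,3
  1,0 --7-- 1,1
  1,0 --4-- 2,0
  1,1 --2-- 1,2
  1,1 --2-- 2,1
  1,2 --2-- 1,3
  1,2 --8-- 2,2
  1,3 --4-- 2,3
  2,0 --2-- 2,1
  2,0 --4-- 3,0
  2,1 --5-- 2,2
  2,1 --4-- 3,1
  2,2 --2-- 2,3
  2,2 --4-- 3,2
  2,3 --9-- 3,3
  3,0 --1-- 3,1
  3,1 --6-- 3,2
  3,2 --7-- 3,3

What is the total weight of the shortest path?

Shortest path: 3,3 → 2,3 → 1,3 → 1,2 → 1,1, total weight = 17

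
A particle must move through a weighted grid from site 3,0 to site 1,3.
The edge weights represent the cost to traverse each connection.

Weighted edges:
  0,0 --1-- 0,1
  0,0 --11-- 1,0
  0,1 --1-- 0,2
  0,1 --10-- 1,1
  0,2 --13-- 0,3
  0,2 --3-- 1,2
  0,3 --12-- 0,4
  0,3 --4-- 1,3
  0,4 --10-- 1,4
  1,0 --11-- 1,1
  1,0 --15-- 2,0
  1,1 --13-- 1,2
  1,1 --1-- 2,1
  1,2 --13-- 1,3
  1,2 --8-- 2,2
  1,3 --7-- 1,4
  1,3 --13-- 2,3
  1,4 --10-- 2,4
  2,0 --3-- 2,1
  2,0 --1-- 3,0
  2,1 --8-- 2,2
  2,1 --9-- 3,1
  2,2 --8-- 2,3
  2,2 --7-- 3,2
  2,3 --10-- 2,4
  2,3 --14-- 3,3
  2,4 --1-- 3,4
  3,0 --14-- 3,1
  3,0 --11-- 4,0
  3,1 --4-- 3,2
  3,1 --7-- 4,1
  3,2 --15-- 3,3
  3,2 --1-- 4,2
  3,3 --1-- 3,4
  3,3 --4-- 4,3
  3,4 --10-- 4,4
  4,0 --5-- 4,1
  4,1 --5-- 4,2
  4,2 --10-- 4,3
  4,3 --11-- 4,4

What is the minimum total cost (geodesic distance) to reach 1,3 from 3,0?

Shortest path: 3,0 → 2,0 → 2,1 → 1,1 → 1,2 → 1,3, total weight = 31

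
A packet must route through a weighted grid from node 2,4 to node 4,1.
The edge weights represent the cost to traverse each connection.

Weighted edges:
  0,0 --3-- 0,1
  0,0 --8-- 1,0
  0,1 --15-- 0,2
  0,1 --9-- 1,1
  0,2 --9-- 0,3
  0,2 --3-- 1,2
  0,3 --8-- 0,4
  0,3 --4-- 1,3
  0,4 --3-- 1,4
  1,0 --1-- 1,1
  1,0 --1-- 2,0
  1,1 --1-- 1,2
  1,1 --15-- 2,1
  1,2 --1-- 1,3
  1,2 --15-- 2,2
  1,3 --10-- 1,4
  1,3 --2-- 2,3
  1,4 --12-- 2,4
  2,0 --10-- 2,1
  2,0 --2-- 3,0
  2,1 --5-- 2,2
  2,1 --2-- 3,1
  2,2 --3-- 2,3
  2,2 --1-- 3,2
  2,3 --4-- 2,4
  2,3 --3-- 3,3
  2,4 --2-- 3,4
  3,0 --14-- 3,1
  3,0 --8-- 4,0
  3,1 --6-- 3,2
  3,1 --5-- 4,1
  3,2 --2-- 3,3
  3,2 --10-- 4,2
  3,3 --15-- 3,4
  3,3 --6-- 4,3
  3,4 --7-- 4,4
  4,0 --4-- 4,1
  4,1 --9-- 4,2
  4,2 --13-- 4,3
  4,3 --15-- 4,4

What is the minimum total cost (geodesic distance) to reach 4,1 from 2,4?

Shortest path: 2,4 → 2,3 → 2,2 → 3,2 → 3,1 → 4,1, total weight = 19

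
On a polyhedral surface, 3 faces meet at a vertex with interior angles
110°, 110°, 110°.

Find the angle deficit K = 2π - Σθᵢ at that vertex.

Sum of angles = 330°. K = 360° - 330° = 30°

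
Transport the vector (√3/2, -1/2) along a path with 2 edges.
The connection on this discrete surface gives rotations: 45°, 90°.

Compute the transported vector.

Total rotation: 45° + 90° = 135°. Final vector: (-0.2588, 0.9659)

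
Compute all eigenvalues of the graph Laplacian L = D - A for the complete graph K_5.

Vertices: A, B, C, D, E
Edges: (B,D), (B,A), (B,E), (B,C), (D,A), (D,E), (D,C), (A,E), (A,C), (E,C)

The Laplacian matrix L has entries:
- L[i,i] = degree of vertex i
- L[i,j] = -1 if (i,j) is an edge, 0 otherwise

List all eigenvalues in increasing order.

For the complete graph K_n, L = nI − J (J = all-ones matrix). J has eigenvalues n (once, eigenvector 𝟙) and 0 (multiplicity n−1), so L has eigenvalues 0 (once) and n (multiplicity n−1). Here n = 5: eigenvalue 0 once and 5 with multiplicity 4.
Laplacian eigenvalues (increasing order): [0.0, 5.0, 5.0, 5.0, 5.0]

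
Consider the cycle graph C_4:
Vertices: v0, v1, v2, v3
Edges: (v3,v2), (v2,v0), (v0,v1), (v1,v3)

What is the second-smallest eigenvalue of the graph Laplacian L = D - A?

The cycle graph C_n has Laplacian eigenvalues λ_k = 2 − 2cos(2πk/n), k = 0, 1, …, n−1. Here n = 4:
k=0: 2 − 2cos(0) = 0.0; k=1: 2 − 2cos(π/2) = 2.0; k=2: 2 − 2cos(π) = 4.0; k=3: 2 − 2cos(3π/2) = 2.0.
Laplacian eigenvalues: [0.0, 2.0, 2.0, 4.0]. Algebraic connectivity (smallest non-zero eigenvalue) = 2.0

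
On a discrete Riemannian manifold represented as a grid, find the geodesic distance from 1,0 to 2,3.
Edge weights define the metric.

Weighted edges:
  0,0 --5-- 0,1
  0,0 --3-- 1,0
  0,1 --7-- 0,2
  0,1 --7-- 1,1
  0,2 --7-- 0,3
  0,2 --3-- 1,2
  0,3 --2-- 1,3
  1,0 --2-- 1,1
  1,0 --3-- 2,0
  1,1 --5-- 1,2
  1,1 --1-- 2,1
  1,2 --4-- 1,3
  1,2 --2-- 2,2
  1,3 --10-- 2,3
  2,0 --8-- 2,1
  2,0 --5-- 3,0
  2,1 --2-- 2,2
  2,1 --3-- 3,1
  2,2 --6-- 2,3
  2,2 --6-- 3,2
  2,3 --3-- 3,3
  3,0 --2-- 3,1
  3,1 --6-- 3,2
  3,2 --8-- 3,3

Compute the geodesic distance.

Shortest path: 1,0 → 1,1 → 2,1 → 2,2 → 2,3, total weight = 11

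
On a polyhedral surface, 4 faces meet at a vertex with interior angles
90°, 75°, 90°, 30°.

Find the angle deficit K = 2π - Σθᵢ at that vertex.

Sum of angles = 285°. K = 360° - 285° = 75°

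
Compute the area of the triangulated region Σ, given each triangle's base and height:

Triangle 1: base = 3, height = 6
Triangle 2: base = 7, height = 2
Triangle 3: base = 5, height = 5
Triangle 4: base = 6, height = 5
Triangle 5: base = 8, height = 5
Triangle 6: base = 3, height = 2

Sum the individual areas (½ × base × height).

(1/2)×3×6 + (1/2)×7×2 + (1/2)×5×5 + (1/2)×6×5 + (1/2)×8×5 + (1/2)×3×2 = 66.5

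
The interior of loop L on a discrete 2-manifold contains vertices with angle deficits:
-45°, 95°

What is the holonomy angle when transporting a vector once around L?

Holonomy = total enclosed curvature = (-45°) + 95° = 50°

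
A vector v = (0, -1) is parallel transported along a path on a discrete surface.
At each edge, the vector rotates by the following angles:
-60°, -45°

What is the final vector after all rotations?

Total rotation: (-60°) + (-45°) = -105°. Final vector: (-0.9659, 0.2588)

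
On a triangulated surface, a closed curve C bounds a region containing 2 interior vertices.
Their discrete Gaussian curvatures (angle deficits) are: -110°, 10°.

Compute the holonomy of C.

Holonomy = total enclosed curvature = (-110°) + 10° = -100°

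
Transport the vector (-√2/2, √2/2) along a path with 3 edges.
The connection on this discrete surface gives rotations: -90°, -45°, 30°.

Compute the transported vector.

Total rotation: (-90°) + (-45°) + 30° = -105°. Final vector: (0.8660, 0.5000)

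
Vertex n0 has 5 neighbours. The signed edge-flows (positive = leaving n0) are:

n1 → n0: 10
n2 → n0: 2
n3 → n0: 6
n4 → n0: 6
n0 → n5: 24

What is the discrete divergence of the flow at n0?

Divergence = sum of outgoing flows = (-10) + (-2) + (-6) + (-6) + 24 = 0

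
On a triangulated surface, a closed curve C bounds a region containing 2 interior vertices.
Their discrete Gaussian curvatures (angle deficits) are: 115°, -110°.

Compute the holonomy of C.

Holonomy = total enclosed curvature = 115° + (-110°) = 5°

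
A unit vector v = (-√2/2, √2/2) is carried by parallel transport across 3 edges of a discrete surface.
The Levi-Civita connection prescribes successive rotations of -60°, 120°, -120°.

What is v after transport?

Total rotation: (-60°) + 120° + (-120°) = -60°. Final vector: (0.2588, 0.9659)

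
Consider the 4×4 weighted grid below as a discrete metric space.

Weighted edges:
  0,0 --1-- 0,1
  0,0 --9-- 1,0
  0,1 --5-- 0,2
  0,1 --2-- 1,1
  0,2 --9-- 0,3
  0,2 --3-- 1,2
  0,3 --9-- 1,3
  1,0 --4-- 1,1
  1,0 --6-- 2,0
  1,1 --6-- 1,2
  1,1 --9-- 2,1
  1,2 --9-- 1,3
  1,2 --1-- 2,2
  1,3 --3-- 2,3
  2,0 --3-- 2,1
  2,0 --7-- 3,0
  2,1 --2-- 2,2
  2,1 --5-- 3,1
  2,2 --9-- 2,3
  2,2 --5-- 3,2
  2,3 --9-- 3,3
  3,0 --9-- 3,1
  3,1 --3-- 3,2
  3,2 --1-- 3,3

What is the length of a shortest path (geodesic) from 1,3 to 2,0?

Shortest path: 1,3 → 1,2 → 2,2 → 2,1 → 2,0, total weight = 15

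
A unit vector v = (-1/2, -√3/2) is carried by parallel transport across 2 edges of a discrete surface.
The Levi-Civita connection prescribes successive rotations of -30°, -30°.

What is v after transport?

Total rotation: (-30°) + (-30°) = -60°. Final vector: (-1, 0)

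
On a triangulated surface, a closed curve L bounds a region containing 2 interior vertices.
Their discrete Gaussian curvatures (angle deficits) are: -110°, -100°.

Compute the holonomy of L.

Holonomy = total enclosed curvature = (-110°) + (-100°) = -210°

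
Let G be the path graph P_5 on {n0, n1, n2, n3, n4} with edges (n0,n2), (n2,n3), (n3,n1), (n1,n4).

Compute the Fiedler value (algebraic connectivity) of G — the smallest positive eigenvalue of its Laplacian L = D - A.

The path graph P_n has Laplacian eigenvalues λ_k = 2 − 2cos(kπ/n), k = 0, 1, …, n−1. Here n = 5:
k=0: 2 − 2cos(0) = 0.0; k=1: 2 − 2cos(π/5) = 0.382; k=2: 2 − 2cos(2π/5) = 1.382; k=3: 2 − 2cos(3π/5) = 2.618; k=4: 2 − 2cos(4π/5) = 3.618.
Laplacian eigenvalues: [0.0, 0.382, 1.382, 2.618, 3.618]. Algebraic connectivity (smallest non-zero eigenvalue) = 0.382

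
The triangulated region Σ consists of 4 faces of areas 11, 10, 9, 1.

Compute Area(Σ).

11 + 10 + 9 + 1 = 31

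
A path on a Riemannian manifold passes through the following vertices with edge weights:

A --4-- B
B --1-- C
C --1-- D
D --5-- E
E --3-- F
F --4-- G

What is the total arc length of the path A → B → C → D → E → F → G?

Arc length = 4 + 1 + 1 + 5 + 3 + 4 = 18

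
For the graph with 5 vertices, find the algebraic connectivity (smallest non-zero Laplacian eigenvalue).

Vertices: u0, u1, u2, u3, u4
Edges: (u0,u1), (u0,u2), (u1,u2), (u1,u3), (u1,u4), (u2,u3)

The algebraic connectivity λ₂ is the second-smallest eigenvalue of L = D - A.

Degrees: deg(u0) = 2, deg(u1) = 4, deg(u2) = 3, deg(u3) = 2, deg(u4) = 1.
L = D − A with rows/columns ordered (u0, u1, u2, u3, u4):
  [ 2, -1, -1,  0,  0]
  [-1,  4, -1, -1, -1]
  [-1, -1,  3, -1,  0]
  [ 0, -1, -1,  2,  0]
  [ 0, -1,  0,  0,  1]
Characteristic polynomial: det(λI − L) = λ(λ − 1)(λ − 2)(λ − 4)(λ − 5).
Roots: λ = 0; (λ − 1) = 0 ⇒ λ = 1; (λ − 2) = 0 ⇒ λ = 2; (λ − 4) = 0 ⇒ λ = 4; (λ − 5) = 0 ⇒ λ = 5.
(Check: the roots sum (with multiplicity) to 12, matching trace L = Σdeg = 2·6 = 12.)
Laplacian eigenvalues: [0.0, 1.0, 2.0, 4.0, 5.0]. Algebraic connectivity (smallest non-zero eigenvalue) = 1.0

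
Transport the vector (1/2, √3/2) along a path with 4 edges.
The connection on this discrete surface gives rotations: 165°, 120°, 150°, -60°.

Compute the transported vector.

Total rotation: 165° + 120° + 150° + (-60°) = 375° ≡ 15° (mod 360°). Final vector: (0.2588, 0.9659)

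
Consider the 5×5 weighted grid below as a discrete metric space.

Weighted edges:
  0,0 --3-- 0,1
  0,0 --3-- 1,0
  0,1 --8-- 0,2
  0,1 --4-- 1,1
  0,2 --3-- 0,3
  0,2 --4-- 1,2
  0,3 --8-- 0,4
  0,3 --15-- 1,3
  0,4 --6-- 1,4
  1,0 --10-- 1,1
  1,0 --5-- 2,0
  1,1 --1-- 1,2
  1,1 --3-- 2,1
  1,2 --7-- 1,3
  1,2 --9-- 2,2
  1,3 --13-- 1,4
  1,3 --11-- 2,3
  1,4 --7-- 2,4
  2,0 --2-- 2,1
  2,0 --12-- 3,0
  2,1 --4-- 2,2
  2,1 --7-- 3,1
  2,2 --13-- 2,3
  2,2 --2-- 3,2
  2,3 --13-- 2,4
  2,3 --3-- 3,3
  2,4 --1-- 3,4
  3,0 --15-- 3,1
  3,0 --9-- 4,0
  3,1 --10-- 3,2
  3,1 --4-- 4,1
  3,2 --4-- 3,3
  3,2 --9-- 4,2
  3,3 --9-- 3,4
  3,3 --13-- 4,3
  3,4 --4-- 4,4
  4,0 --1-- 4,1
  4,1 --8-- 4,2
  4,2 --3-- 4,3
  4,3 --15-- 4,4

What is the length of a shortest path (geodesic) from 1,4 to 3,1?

Shortest path: 1,4 → 2,4 → 3,4 → 3,3 → 3,2 → 3,1, total weight = 31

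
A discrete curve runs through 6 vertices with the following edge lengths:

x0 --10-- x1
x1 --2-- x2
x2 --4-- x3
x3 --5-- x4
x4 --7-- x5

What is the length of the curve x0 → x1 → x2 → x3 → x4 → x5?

Arc length = 10 + 2 + 4 + 5 + 7 = 28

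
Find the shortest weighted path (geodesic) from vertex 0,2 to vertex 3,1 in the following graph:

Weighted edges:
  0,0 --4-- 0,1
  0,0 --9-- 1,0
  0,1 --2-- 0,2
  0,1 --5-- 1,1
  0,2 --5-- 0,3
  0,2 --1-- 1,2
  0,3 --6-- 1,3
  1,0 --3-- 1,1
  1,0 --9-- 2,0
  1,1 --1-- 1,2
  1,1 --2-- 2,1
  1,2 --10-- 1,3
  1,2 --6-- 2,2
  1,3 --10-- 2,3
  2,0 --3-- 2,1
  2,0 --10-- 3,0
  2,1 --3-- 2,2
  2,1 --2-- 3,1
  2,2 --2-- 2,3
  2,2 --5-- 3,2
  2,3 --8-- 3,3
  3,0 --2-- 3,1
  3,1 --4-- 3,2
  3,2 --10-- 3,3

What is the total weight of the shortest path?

Shortest path: 0,2 → 1,2 → 1,1 → 2,1 → 3,1, total weight = 6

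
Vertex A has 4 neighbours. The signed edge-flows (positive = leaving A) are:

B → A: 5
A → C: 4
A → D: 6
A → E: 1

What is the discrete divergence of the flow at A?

Divergence = sum of outgoing flows = (-5) + 4 + 6 + 1 = 6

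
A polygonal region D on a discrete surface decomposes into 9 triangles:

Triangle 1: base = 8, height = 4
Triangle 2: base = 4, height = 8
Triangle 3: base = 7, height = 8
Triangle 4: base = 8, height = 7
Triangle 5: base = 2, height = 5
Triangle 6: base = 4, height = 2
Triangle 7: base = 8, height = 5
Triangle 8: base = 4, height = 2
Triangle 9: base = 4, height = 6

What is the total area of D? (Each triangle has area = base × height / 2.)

(1/2)×8×4 + (1/2)×4×8 + (1/2)×7×8 + (1/2)×8×7 + (1/2)×2×5 + (1/2)×4×2 + (1/2)×8×5 + (1/2)×4×2 + (1/2)×4×6 = 133.0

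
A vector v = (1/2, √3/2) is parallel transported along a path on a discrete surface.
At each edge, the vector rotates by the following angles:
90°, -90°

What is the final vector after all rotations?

Total rotation: 90° + (-90°) = 0°. Final vector: (0.5000, 0.8660)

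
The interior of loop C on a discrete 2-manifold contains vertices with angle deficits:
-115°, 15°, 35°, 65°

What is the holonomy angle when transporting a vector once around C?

Holonomy = total enclosed curvature = (-115°) + 15° + 35° + 65° = 0°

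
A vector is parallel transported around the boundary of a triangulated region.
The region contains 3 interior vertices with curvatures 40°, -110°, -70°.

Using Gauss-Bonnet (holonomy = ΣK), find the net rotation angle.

Holonomy = total enclosed curvature = 40° + (-110°) + (-70°) = -140°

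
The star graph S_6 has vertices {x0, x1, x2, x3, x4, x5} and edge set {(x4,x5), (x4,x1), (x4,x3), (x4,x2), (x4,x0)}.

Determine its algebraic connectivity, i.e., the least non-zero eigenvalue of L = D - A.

The star S_6 is the complete bipartite graph K_{1,5} (one hub of degree 5, 5 leaves of degree 1). The Laplacian spectrum of K_{p,q} is 0, p (multiplicity q−1), q (multiplicity p−1), p+q. With p = 1, q = 5: 0 once, 1 with multiplicity 4, and 6 once. (Check: trace L = sum of degrees = 10 = 4·1 + 6.)
Laplacian eigenvalues: [0.0, 1.0, 1.0, 1.0, 1.0, 6.0]. Algebraic connectivity (smallest non-zero eigenvalue) = 1.0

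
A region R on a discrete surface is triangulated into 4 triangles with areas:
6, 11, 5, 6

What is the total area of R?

6 + 11 + 5 + 6 = 28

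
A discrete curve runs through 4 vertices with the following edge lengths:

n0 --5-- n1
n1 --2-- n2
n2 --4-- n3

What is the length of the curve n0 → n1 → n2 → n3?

Arc length = 5 + 2 + 4 = 11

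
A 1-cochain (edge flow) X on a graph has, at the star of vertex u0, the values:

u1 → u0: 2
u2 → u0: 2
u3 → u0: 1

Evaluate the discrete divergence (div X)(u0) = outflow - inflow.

Divergence = sum of outgoing flows = (-2) + (-2) + (-1) = -5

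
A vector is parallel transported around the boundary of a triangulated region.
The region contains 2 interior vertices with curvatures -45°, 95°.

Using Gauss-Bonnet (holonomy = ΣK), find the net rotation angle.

Holonomy = total enclosed curvature = (-45°) + 95° = 50°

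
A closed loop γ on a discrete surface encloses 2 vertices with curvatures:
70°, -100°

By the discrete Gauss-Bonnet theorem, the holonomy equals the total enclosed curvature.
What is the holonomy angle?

Holonomy = total enclosed curvature = 70° + (-100°) = -30°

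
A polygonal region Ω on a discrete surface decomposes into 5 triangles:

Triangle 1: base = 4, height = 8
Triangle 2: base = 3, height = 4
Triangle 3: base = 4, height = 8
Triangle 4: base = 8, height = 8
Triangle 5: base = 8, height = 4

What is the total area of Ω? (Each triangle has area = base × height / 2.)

(1/2)×4×8 + (1/2)×3×4 + (1/2)×4×8 + (1/2)×8×8 + (1/2)×8×4 = 86.0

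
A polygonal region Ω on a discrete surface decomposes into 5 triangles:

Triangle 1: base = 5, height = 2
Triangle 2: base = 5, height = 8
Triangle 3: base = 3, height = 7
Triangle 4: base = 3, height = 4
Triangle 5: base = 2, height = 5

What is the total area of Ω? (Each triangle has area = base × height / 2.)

(1/2)×5×2 + (1/2)×5×8 + (1/2)×3×7 + (1/2)×3×4 + (1/2)×2×5 = 46.5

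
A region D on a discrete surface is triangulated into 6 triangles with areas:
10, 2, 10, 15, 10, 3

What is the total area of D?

10 + 2 + 10 + 15 + 10 + 3 = 50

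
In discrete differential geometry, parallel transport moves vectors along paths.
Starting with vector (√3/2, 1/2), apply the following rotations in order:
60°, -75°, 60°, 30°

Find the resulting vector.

Total rotation: 60° + (-75°) + 60° + 30° = 75°. Final vector: (-0.2588, 0.9659)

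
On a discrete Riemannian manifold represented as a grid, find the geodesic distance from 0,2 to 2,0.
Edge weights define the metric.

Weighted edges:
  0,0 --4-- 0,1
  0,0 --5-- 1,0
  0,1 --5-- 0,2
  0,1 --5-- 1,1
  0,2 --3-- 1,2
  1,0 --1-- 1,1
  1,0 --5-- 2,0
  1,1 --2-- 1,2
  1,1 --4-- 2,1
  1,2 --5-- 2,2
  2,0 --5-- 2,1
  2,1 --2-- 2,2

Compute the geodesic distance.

Shortest path: 0,2 → 1,2 → 1,1 → 1,0 → 2,0, total weight = 11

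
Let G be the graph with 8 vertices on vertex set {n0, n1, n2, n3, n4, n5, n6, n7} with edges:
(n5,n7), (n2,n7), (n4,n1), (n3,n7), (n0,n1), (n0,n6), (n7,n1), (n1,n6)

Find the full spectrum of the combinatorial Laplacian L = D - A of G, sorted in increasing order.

Degrees: deg(n0) = 2, deg(n1) = 4, deg(n2) = 1, deg(n3) = 1, deg(n4) = 1, deg(n5) = 1, deg(n6) = 2, deg(n7) = 4.
L = D − A with rows/columns ordered (n0, n1, n2, n3, n4, n5, n6, n7):
  [ 2, -1,  0,  0,  0,  0, -1,  0]
  [-1,  4,  0,  0, -1,  0, -1, -1]
  [ 0,  0,  1,  0,  0,  0,  0, -1]
  [ 0,  0,  0,  1,  0,  0,  0, -1]
  [ 0, -1,  0,  0,  1,  0,  0,  0]
  [ 0,  0,  0,  0,  0,  1,  0, -1]
  [-1, -1,  0,  0,  0,  0,  2,  0]
  [ 0, -1, -1, -1,  0, -1,  0,  4]
Characteristic polynomial: det(λI − L) = λ(λ² − 6λ + 2)(λ − 1)³(λ − 3)(λ − 4).
Roots: λ = 0; (λ² − 6λ + 2) = 0 ⇒ λ = 3 ± √7 ≈ 0.3542, 5.6458; (λ − 1) = 0 ⇒ λ = 1 (multiplicity 3); (λ − 3) = 0 ⇒ λ = 3; (λ − 4) = 0 ⇒ λ = 4.
(Check: the roots sum (with multiplicity) to 16, matching trace L = Σdeg = 2·8 = 16.)
Laplacian eigenvalues (increasing order): [0.0, 0.3542, 1.0, 1.0, 1.0, 3.0, 4.0, 5.6458]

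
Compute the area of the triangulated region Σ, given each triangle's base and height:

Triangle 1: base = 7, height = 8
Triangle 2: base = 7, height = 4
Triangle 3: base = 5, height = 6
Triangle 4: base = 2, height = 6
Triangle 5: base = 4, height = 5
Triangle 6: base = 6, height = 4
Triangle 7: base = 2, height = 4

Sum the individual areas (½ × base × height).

(1/2)×7×8 + (1/2)×7×4 + (1/2)×5×6 + (1/2)×2×6 + (1/2)×4×5 + (1/2)×6×4 + (1/2)×2×4 = 89.0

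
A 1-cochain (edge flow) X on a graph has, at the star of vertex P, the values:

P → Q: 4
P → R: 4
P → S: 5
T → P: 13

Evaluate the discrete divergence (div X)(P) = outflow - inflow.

Divergence = sum of outgoing flows = 4 + 4 + 5 + (-13) = 0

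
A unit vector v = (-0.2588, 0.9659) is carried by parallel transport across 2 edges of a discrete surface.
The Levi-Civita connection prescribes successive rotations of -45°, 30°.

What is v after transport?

Total rotation: (-45°) + 30° = -15°. Final vector: (0, 1)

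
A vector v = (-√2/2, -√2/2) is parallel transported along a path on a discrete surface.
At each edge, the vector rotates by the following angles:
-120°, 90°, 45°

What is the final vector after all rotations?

Total rotation: (-120°) + 90° + 45° = 15°. Final vector: (-0.5000, -0.8660)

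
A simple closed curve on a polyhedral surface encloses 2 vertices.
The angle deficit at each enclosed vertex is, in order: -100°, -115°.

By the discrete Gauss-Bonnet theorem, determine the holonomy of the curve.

Holonomy = total enclosed curvature = (-100°) + (-115°) = -215°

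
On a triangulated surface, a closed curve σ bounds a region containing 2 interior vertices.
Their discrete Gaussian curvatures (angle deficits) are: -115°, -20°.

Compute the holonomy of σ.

Holonomy = total enclosed curvature = (-115°) + (-20°) = -135°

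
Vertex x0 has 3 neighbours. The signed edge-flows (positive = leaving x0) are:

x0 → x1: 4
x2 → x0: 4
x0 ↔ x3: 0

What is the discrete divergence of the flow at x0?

Divergence = sum of outgoing flows = 4 + (-4) + 0 = 0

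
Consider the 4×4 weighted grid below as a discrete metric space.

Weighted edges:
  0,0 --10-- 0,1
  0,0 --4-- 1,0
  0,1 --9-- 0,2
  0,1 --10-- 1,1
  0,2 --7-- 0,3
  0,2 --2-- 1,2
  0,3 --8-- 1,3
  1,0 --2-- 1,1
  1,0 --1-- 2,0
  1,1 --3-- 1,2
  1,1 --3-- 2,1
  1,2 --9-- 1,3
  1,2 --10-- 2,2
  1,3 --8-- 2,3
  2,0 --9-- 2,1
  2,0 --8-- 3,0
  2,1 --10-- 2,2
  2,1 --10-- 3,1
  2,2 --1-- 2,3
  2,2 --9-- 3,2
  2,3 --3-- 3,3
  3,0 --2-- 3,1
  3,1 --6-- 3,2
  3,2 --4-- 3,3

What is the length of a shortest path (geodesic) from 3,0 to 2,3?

Shortest path: 3,0 → 3,1 → 3,2 → 3,3 → 2,3, total weight = 15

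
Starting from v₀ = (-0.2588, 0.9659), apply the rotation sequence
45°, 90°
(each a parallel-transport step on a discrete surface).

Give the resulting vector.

Total rotation: 45° + 90° = 135°. Final vector: (-0.5000, -0.8660)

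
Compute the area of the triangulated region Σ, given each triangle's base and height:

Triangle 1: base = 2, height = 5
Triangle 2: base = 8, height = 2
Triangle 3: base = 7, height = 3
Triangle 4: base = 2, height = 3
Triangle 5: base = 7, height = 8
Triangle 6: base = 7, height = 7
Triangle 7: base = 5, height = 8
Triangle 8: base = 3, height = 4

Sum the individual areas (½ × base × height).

(1/2)×2×5 + (1/2)×8×2 + (1/2)×7×3 + (1/2)×2×3 + (1/2)×7×8 + (1/2)×7×7 + (1/2)×5×8 + (1/2)×3×4 = 105.0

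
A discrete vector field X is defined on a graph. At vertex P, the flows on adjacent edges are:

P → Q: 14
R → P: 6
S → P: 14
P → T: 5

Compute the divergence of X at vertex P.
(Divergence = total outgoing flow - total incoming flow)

Divergence = sum of outgoing flows = 14 + (-6) + (-14) + 5 = -1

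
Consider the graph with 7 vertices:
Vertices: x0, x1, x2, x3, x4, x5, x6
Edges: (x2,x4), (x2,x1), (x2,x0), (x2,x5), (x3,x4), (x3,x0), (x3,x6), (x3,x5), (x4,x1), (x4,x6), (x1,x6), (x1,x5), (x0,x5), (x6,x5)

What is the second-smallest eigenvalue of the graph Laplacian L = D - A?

Degrees: deg(x0) = 3, deg(x1) = 4, deg(x2) = 4, deg(x3) = 4, deg(x4) = 4, deg(x5) = 5, deg(x6) = 4.
L = D − A with rows/columns ordered (x0, x1, x2, x3, x4, x5, x6):
  [ 3,  0, -1, -1,  0, -1,  0]
  [ 0,  4, -1,  0, -1, -1, -1]
  [-1, -1,  4,  0, -1, -1,  0]
  [-1,  0,  0,  4, -1, -1, -1]
  [ 0, -1, -1, -1,  4,  0, -1]
  [-1, -1, -1, -1,  0,  5, -1]
  [ 0, -1,  0, -1, -1, -1,  4]
Characteristic polynomial: det(λI − L) = λ(λ² − 8λ + 14)(λ² − 9λ + 19)(λ² − 11λ + 29).
Roots: λ = 0; (λ² − 8λ + 14) = 0 ⇒ λ = 4 ± √2 ≈ 2.5858, 5.4142; (λ² − 9λ + 19) = 0 ⇒ λ = (9 ± √5)/2 ≈ 3.382, 5.618; (λ² − 11λ + 29) = 0 ⇒ λ = (11 ± √5)/2 ≈ 4.382, 6.618.
(Check: the roots sum (with multiplicity) to 28, matching trace L = Σdeg = 2·14 = 28.)
Laplacian eigenvalues: [0.0, 2.5858, 3.382, 4.382, 5.4142, 5.618, 6.618]. Algebraic connectivity (smallest non-zero eigenvalue) = 2.5858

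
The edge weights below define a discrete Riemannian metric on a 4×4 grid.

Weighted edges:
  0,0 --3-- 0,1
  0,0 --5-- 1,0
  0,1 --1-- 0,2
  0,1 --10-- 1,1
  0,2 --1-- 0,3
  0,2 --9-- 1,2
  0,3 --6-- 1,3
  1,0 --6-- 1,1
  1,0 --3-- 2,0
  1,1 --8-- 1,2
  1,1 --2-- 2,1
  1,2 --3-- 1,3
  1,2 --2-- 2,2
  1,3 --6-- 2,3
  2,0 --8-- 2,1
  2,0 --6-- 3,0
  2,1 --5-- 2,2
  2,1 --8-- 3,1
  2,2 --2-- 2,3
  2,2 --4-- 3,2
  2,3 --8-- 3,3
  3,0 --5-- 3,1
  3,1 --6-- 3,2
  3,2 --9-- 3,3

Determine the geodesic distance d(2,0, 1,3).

Shortest path: 2,0 → 2,1 → 2,2 → 1,2 → 1,3, total weight = 18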